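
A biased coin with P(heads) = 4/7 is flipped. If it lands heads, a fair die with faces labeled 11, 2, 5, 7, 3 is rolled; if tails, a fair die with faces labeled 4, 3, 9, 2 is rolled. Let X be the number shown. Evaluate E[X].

E[X | heads] = (11+2+5+7+3)/5 = 28/5.
E[X | tails] = (4+3+9+2)/4 = 9/2.
E[X] = (4/7)·(28/5) + (3/7)·(9/2) = 359/70.

359/70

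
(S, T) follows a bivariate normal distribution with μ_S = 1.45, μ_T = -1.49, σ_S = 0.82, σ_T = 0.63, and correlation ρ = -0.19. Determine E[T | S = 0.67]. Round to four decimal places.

-1.3761

For a bivariate normal, E[T | S=x] = μ_T + ρ·(σ_T/σ_S)·(x − μ_S).
E[T | S=0.67] = -1.49 + (-0.19)·(0.63/0.82)·(0.67 − (1.45)) = -1.49 + (-0.14598)·(-0.78) = -1.3761.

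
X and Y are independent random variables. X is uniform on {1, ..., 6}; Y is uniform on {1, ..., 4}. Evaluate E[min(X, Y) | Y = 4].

3

P(Y = 4) = 1/4.
Summing min(X,Y)·P(x,y) over outcomes with Y = 4 gives 3/4.
E[min(X, Y) | Y = 4] = (3/4) / (1/4) = 3.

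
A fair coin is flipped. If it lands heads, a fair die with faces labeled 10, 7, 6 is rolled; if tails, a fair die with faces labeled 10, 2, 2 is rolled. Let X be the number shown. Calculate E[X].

37/6

E[X | heads] = (10+7+6)/3 = 23/3.
E[X | tails] = (10+2+2)/3 = 14/3.
E[X] = (1/2)·(23/3) + (1/2)·(14/3) = 37/6.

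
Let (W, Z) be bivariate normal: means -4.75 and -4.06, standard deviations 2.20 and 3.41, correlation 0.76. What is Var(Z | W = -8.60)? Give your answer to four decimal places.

4.9117

The conditional variance in a bivariate normal is σ_Z²(1 − ρ²), independent of x.
Var(Z | W=-8.60) = (3.41)²·(1 − (0.76)²) = 11.6281·0.4224 = 4.9117.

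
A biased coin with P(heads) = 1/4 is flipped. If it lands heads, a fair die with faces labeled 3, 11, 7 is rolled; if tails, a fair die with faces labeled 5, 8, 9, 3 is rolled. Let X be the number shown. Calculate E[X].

E[X | heads] = (3+11+7)/3 = 7.
E[X | tails] = (5+8+9+3)/4 = 25/4.
E[X] = (1/4)·(7) + (3/4)·(25/4) = 103/16.

103/16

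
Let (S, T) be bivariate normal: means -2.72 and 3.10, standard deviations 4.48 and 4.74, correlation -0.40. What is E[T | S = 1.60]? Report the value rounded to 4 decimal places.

E[T | S=x] = μ_T + ρ(σ_T/σ_S)(x − μ_S) for jointly normal variables.
E[T | S=1.60] = 3.10 + (-0.40)·(4.74/4.48)·(1.60 − (-2.72)) = 3.10 + (-0.42321)·(4.32) = 1.2717.

1.2717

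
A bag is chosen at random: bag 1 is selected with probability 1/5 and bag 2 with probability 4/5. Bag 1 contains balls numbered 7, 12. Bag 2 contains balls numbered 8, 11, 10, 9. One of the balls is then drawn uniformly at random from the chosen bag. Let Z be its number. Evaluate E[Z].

19/2

E[Z | bag 1] = (7+12)/2 = 19/2.
E[Z | bag 2] = (8+11+10+9)/4 = 19/2.
By the law of total expectation,
E[Z] = (1/5)·(19/2) + (4/5)·(19/2) = 19/2.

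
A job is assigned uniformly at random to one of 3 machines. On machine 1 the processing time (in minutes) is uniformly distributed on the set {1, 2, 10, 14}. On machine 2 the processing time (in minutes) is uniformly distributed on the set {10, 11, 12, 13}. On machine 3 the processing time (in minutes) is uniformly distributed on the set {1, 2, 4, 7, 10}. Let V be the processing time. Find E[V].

461/60

E[V | machine 1] = (1+2+10+14)/4 = 27/4.
E[V | machine 2] = (10+11+12+13)/4 = 23/2.
E[V | machine 3] = (1+2+4+7+10)/5 = 24/5.
E[V] = (1/3)·(27/4) + (1/3)·(23/2) + (1/3)·(24/5) = 461/60.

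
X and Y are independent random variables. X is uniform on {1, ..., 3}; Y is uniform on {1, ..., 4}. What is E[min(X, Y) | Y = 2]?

5/3

P(Y = 2) = 1/4.
Summing min(X,Y)·P(x,y) over outcomes with Y = 2 gives 5/12.
E[min(X, Y) | Y = 2] = (5/12) / (1/4) = 5/3.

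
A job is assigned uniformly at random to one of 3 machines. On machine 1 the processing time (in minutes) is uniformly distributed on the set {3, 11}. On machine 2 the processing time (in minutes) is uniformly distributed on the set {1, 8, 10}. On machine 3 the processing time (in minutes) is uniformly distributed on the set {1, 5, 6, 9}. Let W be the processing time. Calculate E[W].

E[W | machine 1] = (3+11)/2 = 7.
E[W | machine 2] = (1+8+10)/3 = 19/3.
E[W | machine 3] = (1+5+6+9)/4 = 21/4.
E[W] = (1/3)·(7) + (1/3)·(19/3) + (1/3)·(21/4) = 223/36.

223/36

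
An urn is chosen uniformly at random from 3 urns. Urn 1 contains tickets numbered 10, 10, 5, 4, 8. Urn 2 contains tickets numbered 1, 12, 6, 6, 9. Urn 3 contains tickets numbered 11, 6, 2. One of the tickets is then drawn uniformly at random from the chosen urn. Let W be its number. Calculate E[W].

E[W | urn 1] = (10+10+5+4+8)/5 = 37/5.
E[W | urn 2] = (1+12+6+6+9)/5 = 34/5.
E[W | urn 3] = (11+6+2)/3 = 19/3.
By the law of total expectation,
E[W] = (1/3)·(37/5) + (1/3)·(34/5) + (1/3)·(19/3) = 308/45.

308/45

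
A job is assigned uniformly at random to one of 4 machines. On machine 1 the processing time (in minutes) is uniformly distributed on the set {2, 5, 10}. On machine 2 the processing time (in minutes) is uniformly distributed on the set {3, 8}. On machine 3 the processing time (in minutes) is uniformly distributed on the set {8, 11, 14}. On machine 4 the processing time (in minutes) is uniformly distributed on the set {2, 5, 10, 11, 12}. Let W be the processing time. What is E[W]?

E[W | machine 1] = (2+5+10)/3 = 17/3.
E[W | machine 2] = (3+8)/2 = 11/2.
E[W | machine 3] = (8+11+14)/3 = 11.
E[W | machine 4] = (2+5+10+11+12)/5 = 8.
By the law of total expectation,
E[W] = (1/4)·(17/3) + (1/4)·(11/2) + (1/4)·(11) + (1/4)·(8) = 181/24.

181/24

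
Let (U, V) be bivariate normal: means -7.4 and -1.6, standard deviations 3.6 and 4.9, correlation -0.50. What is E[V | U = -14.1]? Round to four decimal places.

For a bivariate normal, E[V | U=x] = μ_V + ρ·(σ_V/σ_U)·(x − μ_U).
E[V | U=-14.1] = -1.6 + (-0.50)·(4.9/3.6)·(-14.1 − (-7.4)) = -1.6 + (-0.680556)·(-6.7) = 2.9597.

2.9597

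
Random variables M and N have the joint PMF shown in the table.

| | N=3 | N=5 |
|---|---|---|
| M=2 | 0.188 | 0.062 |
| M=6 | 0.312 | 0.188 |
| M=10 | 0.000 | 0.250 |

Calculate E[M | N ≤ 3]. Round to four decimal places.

4.4960

P(N ≤ 3) = 0.500.
Σ M·P over the event = 2·(0.188) + 6·(0.312) = 2.248.
E[M | N ≤ 3] = (2.248) / (0.500) = 4.4960.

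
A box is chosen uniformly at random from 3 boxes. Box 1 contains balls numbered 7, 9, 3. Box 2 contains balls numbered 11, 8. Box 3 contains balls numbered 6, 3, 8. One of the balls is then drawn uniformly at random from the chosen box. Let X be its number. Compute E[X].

43/6

E[X | box 1] = (7+9+3)/3 = 19/3.
E[X | box 2] = (11+8)/2 = 19/2.
E[X | box 3] = (6+3+8)/3 = 17/3.
E[X] = (1/3)·(19/3) + (1/3)·(19/2) + (1/3)·(17/3) = 43/6.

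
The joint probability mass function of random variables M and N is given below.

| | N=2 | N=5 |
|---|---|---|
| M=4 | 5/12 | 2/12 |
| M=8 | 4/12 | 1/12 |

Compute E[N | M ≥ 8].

P(M ≥ 8) = 5/12.
Summing N·P(M=x,N=y) over the conditioning event gives 13/12.
E[N | M ≥ 8] = (13/12) / (5/12) = 13/5.

13/5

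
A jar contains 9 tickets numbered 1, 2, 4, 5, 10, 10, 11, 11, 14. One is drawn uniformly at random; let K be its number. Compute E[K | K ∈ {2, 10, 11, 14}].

29/3

P(K ∈ {2, 10, 11, 14}) = 2/3.
Σ over the event: 2·1/9 + 10·2/9 + 11·2/9 + 14·1/9 = 58/9.
E[K | K ∈ {2, 10, 11, 14}] = (58/9) / (2/3) = 29/3.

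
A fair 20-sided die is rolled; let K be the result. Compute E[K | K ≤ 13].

7

P(K ≤ 13) = 13/20.
E[K | K ≤ 13] = (91/20) / (13/20) = 7.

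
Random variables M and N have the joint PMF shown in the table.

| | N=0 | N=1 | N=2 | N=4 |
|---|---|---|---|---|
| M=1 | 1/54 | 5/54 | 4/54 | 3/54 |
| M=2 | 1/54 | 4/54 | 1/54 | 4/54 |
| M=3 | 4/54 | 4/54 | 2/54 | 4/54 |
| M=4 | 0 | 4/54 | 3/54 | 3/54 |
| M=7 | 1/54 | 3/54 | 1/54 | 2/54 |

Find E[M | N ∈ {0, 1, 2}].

P(N ∈ {0, 1, 2}) = 19/27.
Summing M·P(M=x,N=y) over the conditioning event gives 115/54.
E[M | N ∈ {0, 1, 2}] = (115/54) / (19/27) = 115/38.

115/38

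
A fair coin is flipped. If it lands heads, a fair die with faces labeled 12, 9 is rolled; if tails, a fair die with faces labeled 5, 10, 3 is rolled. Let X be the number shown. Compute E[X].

33/4

E[X | heads] = (12+9)/2 = 21/2.
E[X | tails] = (5+10+3)/3 = 6.
By the law of total expectation,
E[X] = (1/2)·(21/2) + (1/2)·(6) = 33/4.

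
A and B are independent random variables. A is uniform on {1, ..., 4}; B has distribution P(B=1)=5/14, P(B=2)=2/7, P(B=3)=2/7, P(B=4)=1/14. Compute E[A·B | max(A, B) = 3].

37/7

P(max(A, B) = 3) = 3/8.
Summing AB·P(x,y) over outcomes with max(A, B) = 3 gives 111/56.
E[A·B | max(A, B) = 3] = (111/56) / (3/8) = 37/7.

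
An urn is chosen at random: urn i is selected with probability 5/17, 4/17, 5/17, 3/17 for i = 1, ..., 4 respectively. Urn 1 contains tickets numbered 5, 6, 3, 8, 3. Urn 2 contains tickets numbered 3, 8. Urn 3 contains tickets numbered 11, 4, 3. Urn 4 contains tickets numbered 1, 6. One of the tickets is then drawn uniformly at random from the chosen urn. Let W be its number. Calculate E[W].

175/34

E[W | urn 1] = (5+6+3+8+3)/5 = 5.
E[W | urn 2] = (3+8)/2 = 11/2.
E[W | urn 3] = (11+4+3)/3 = 6.
E[W | urn 4] = (1+6)/2 = 7/2.
E[W] = (5/17)·(5) + (4/17)·(11/2) + (5/17)·(6) + (3/17)·(7/2) = 175/34.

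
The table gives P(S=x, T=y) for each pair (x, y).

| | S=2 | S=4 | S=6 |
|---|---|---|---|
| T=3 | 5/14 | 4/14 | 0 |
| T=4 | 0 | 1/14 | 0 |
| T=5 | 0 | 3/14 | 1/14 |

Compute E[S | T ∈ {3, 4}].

3

P(T ∈ {3, 4}) = 5/7.
Σ S·P over the event = 2·(5/14) + 4·(4/14) + 4·(1/14) = 15/7.
E[S | T ∈ {3, 4}] = (15/7) / (5/7) = 3.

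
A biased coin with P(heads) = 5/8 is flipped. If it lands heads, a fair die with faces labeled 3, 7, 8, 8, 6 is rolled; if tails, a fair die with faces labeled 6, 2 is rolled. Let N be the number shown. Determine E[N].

11/2

E[N | heads] = (3+7+8+8+6)/5 = 32/5.
E[N | tails] = (6+2)/2 = 4.
By the law of total expectation,
E[N] = (5/8)·(32/5) + (3/8)·(4) = 11/2.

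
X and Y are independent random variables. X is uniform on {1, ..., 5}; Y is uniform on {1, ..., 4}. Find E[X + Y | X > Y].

Outcomes with X > Y: (2,1), (3,1), (3,2), (4,1), (4,2), (4,3), (5,1), (5,2), (5,3), (5,4), each with probability 1/20.
E[X + Y | X > Y] = (3 + 4 + 5 + 5 + 6 + 7 + 6 + 7 + 8 + 9) / 10 = 6.

6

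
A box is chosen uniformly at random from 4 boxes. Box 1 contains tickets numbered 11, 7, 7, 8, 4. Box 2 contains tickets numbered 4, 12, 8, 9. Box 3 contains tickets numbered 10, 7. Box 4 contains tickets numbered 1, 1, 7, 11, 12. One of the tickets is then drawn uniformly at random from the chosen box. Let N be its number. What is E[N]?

611/80

E[N | box 1] = (11+7+7+8+4)/5 = 37/5.
E[N | box 2] = (4+12+8+9)/4 = 33/4.
E[N | box 3] = (10+7)/2 = 17/2.
E[N | box 4] = (1+1+7+11+12)/5 = 32/5.
By the law of total expectation,
E[N] = (1/4)·(37/5) + (1/4)·(33/4) + (1/4)·(17/2) + (1/4)·(32/5) = 611/80.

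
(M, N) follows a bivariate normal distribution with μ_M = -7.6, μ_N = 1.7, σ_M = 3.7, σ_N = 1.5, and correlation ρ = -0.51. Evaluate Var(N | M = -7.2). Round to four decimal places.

1.6648

Var(N | M=x) = (1 − ρ²)·σ_N².
Var(N | M=-7.2) = (1.5)²·(1 − (-0.51)²) = 2.25·0.7399 = 1.6648.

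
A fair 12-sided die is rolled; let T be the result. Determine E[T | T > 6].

19/2

Given T > 6, T is equally likely to be any of {7, 8, 9, 10, 11, 12}.
E[T | T > 6] = (7 + 8 + 9 + 10 + 11 + 12) / 6 = 19/2.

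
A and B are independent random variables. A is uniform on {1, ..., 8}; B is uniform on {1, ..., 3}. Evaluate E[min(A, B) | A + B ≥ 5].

P(A + B ≥ 5) = 3/4.
Summing min(A,B)·P(x,y) over outcomes with A + B ≥ 5 gives 37/24.
E[min(A, B) | A + B ≥ 5] = (37/24) / (3/4) = 37/18.

37/18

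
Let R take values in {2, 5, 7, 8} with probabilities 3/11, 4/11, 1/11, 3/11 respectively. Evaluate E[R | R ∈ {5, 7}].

P(R ∈ {5, 7}) = 5/11.
Σ over the event: 5·4/11 + 7·1/11 = 27/11.
E[R | R ∈ {5, 7}] = (27/11) / (5/11) = 27/5.

27/5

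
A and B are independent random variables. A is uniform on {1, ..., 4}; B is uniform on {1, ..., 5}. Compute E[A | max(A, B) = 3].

Outcomes with max(A, B) = 3: (1,3), (2,3), (3,1), (3,2), (3,3), each with probability 1/20.
E[A | max(A, B) = 3] = (1 + 2 + 3 + 3 + 3) / 5 = 12/5.

12/5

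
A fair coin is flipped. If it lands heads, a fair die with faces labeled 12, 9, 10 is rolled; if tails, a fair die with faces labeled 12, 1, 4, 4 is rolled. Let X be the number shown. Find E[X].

187/24

E[X | heads] = (12+9+10)/3 = 31/3.
E[X | tails] = (12+1+4+4)/4 = 21/4.
By the law of total expectation,
E[X] = (1/2)·(31/3) + (1/2)·(21/4) = 187/24.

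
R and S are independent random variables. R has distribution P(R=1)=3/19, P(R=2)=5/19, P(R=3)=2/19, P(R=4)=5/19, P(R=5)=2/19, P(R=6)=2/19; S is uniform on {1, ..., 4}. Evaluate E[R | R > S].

17/4

P(R > S) = 10/19.
Summing R·P(x,y) over outcomes with R > S gives 85/38.
E[R | R > S] = (85/38) / (10/19) = 17/4.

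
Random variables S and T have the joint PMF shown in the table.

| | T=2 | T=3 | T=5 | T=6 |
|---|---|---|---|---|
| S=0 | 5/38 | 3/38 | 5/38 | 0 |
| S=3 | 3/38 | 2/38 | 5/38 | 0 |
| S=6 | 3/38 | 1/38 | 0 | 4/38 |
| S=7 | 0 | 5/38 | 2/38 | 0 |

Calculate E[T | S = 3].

P(S = 3) = 5/19.
Σ T·P over the event = 2·(3/38) + 3·(2/38) + 5·(5/38) = 37/38.
E[T | S = 3] = (37/38) / (5/19) = 37/10.

37/10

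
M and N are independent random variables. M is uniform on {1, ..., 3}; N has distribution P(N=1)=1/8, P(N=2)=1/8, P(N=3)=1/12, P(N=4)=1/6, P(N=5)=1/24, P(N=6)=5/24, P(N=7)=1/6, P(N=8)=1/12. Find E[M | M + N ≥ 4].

44/21

P(M + N ≥ 4) = 7/8.
Summing M·P(x,y) over outcomes with M + N ≥ 4 gives 11/6.
E[M | M + N ≥ 4] = (11/6) / (7/8) = 44/21.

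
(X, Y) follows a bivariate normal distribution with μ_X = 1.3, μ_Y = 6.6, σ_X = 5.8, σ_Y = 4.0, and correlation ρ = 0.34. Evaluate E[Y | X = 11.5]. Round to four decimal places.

8.9917

For a bivariate normal, E[Y | X=x] = μ_Y + ρ·(σ_Y/σ_X)·(x − μ_X).
E[Y | X=11.5] = 6.6 + (0.34)·(4.0/5.8)·(11.5 − (1.3)) = 6.6 + (0.23448)·(10.2) = 8.9917.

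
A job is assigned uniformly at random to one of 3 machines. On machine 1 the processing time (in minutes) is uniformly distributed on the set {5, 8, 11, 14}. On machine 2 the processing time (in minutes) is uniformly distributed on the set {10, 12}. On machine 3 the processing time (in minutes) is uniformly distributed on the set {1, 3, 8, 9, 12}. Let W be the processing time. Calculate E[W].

271/30

E[W | machine 1] = (5+8+11+14)/4 = 19/2.
E[W | machine 2] = (10+12)/2 = 11.
E[W | machine 3] = (1+3+8+9+12)/5 = 33/5.
By the law of total expectation,
E[W] = (1/3)·(19/2) + (1/3)·(11) + (1/3)·(33/5) = 271/30.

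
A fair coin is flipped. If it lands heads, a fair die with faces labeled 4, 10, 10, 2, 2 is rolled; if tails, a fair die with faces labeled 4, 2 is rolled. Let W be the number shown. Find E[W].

E[W | heads] = (4+10+10+2+2)/5 = 28/5.
E[W | tails] = (4+2)/2 = 3.
By the law of total expectation,
E[W] = (1/2)·(28/5) + (1/2)·(3) = 43/10.

43/10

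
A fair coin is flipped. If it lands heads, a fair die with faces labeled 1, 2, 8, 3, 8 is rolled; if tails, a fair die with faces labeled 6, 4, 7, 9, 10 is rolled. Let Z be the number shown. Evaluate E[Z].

29/5

E[Z | heads] = (1+2+8+3+8)/5 = 22/5.
E[Z | tails] = (6+4+7+9+10)/5 = 36/5.
E[Z] = (1/2)·(22/5) + (1/2)·(36/5) = 29/5.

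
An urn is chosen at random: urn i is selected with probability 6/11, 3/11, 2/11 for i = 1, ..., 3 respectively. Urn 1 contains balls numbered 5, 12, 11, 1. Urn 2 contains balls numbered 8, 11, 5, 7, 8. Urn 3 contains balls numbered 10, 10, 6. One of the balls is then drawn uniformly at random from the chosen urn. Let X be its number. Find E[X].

2527/330

E[X | urn 1] = (5+12+11+1)/4 = 29/4.
E[X | urn 2] = (8+11+5+7+8)/5 = 39/5.
E[X | urn 3] = (10+10+6)/3 = 26/3.
E[X] = (6/11)·(29/4) + (3/11)·(39/5) + (2/11)·(26/3) = 2527/330.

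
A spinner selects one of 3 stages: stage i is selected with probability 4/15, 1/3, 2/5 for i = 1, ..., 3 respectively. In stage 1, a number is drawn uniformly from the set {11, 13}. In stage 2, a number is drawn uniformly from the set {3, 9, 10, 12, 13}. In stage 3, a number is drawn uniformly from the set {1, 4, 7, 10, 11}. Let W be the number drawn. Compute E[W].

673/75

E[W | stage 1] = (11+13)/2 = 12.
E[W | stage 2] = (3+9+10+12+13)/5 = 47/5.
E[W | stage 3] = (1+4+7+10+11)/5 = 33/5.
E[W] = (4/15)·(12) + (1/3)·(47/5) + (2/5)·(33/5) = 673/75.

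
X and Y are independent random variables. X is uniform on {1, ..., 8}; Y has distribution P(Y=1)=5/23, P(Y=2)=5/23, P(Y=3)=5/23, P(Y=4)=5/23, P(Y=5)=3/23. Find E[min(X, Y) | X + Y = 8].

59/23

P(X + Y = 8) = 1/8.
Summing min(X,Y)·P(x,y) over outcomes with X + Y = 8 gives 59/184.
E[min(X, Y) | X + Y = 8] = (59/184) / (1/8) = 59/23.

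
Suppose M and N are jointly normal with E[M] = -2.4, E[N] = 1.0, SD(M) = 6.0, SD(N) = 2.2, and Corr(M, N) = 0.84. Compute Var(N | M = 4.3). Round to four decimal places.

Var(N | M=x) = (1 − ρ²)·σ_N².
Var(N | M=4.3) = (2.2)²·(1 − (0.84)²) = 4.84·0.2944 = 1.4249.

1.4249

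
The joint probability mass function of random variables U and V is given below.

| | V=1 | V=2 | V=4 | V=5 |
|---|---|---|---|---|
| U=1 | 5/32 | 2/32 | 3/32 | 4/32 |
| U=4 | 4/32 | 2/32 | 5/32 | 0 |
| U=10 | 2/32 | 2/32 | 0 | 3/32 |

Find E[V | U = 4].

28/11

P(U = 4) = 11/32.
Σ V·P over the event = 1·(4/32) + 2·(2/32) + 4·(5/32) = 7/8.
E[V | U = 4] = (7/8) / (11/32) = 28/11.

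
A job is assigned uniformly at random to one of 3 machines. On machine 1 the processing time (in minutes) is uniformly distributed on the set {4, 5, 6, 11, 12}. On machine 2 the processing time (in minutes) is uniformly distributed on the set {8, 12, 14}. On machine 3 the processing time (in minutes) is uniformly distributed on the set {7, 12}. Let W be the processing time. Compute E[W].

E[W | machine 1] = (4+5+6+11+12)/5 = 38/5.
E[W | machine 2] = (8+12+14)/3 = 34/3.
E[W | machine 3] = (7+12)/2 = 19/2.
E[W] = (1/3)·(38/5) + (1/3)·(34/3) + (1/3)·(19/2) = 853/90.

853/90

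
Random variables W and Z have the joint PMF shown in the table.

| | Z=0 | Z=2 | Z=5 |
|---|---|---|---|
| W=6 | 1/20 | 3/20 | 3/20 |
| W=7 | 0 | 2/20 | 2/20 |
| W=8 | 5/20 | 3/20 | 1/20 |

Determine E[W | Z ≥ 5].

20/3

P(Z ≥ 5) = 3/10.
Σ W·P over the event = 6·(3/20) + 7·(2/20) + 8·(1/20) = 2.
E[W | Z ≥ 5] = (2) / (3/10) = 20/3.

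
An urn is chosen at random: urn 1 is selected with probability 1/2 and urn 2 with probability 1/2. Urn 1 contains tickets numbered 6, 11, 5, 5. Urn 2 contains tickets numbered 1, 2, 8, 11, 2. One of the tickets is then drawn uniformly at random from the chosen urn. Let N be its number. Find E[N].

E[N | urn 1] = (6+11+5+5)/4 = 27/4.
E[N | urn 2] = (1+2+8+11+2)/5 = 24/5.
By the law of total expectation,
E[N] = (1/2)·(27/4) + (1/2)·(24/5) = 231/40.

231/40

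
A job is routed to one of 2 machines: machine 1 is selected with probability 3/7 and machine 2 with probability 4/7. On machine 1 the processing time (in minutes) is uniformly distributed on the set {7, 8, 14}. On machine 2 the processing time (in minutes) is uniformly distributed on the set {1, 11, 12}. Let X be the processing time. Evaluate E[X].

E[X | machine 1] = (7+8+14)/3 = 29/3.
E[X | machine 2] = (1+11+12)/3 = 8.
By the law of total expectation,
E[X] = (3/7)·(29/3) + (4/7)·(8) = 61/7.

61/7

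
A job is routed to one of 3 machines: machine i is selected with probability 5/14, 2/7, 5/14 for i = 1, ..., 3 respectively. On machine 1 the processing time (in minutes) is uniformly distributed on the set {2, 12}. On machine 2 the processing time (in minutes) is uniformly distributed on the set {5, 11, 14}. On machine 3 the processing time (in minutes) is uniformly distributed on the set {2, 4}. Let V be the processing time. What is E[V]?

E[V | machine 1] = (2+12)/2 = 7.
E[V | machine 2] = (5+11+14)/3 = 10.
E[V | machine 3] = (2+4)/2 = 3.
E[V] = (5/14)·(7) + (2/7)·(10) + (5/14)·(3) = 45/7.

45/7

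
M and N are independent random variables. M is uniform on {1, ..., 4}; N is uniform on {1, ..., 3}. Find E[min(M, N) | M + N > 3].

Outcomes with M + N > 3: (1,3), (2,2), (2,3), (3,1), (3,2), (3,3), (4,1), (4,2), (4,3), each with probability 1/12.
E[min(M, N) | M + N > 3] = (1 + 2 + 2 + 1 + 2 + 3 + 1 + 2 + 3) / 9 = 17/9.

17/9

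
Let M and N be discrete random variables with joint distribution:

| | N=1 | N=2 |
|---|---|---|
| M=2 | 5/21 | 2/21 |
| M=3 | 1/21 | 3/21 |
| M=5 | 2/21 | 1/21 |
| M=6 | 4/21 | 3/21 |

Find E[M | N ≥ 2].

4

P(N ≥ 2) = 3/7.
Σ M·P over the event = 2·(2/21) + 3·(3/21) + 5·(1/21) + 6·(3/21) = 12/7.
E[M | N ≥ 2] = (12/7) / (3/7) = 4.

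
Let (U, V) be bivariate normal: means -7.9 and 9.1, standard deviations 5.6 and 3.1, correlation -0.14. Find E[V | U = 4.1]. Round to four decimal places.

For a bivariate normal, E[V | U=x] = μ_V + ρ·(σ_V/σ_U)·(x − μ_U).
E[V | U=4.1] = 9.1 + (-0.14)·(3.1/5.6)·(4.1 − (-7.9)) = 9.1 + (-0.0775)·(12) = 8.1700.

8.1700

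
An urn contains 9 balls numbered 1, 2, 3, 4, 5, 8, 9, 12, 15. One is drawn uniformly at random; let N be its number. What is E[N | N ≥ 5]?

P(N ≥ 5) = 5/9.
Σ over the event: 5·1/9 + 8·1/9 + 9·1/9 + 12·1/9 + 15·1/9 = 49/9.
E[N | N ≥ 5] = (49/9) / (5/9) = 49/5.

49/5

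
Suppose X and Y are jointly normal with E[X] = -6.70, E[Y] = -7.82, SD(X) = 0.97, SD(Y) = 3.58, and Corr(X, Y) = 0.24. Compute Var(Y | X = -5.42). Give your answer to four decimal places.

12.0782

The conditional variance in a bivariate normal is σ_Y²(1 − ρ²), independent of x.
Var(Y | X=-5.42) = (3.58)²·(1 − (0.24)²) = 12.8164·0.9424 = 12.0782.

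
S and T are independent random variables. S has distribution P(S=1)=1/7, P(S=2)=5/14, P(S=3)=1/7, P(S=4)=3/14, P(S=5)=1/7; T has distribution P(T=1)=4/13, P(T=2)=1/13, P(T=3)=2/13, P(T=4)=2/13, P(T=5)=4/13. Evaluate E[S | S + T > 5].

P(S + T > 5) = 107/182.
Summing S·P(x,y) over outcomes with S + T > 5 gives 177/91.
E[S | S + T > 5] = (177/91) / (107/182) = 354/107.

354/107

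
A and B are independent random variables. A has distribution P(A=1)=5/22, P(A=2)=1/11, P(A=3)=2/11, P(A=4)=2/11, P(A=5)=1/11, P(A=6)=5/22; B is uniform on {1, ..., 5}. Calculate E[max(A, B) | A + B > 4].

P(A + B > 4) = 87/110.
Summing max(A,B)·P(x,y) over outcomes with A + B > 4 gives 413/110.
E[max(A, B) | A + B > 4] = (413/110) / (87/110) = 413/87.

413/87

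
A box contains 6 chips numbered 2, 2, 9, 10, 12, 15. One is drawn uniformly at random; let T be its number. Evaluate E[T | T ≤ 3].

P(T ≤ 3) = 1/3.
Σ over the event: 2·1/3 = 2/3.
E[T | T ≤ 3] = (2/3) / (1/3) = 2.

2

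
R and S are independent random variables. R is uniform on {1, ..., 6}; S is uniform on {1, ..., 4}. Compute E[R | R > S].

32/7

P(R > S) = 7/12.
Summing R·P(x,y) over outcomes with R > S gives 8/3.
E[R | R > S] = (8/3) / (7/12) = 32/7.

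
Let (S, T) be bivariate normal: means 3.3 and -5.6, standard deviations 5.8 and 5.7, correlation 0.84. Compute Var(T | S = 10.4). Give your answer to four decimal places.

Var(T | S=x) = (1 − ρ²)·σ_T².
Var(T | S=10.4) = (5.7)²·(1 − (0.84)²) = 32.49·0.2944 = 9.5651.

9.5651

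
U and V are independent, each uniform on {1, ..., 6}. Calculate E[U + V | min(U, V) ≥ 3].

9

P(min(U, V) ≥ 3) = 4/9.
Summing (U+V)·P(x,y) over outcomes with min(U, V) ≥ 3 gives 4.
E[U + V | min(U, V) ≥ 3] = (4) / (4/9) = 9.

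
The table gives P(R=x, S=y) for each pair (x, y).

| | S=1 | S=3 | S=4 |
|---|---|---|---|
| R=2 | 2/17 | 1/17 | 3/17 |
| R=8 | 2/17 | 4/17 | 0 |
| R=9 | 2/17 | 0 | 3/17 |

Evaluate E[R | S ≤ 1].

P(S ≤ 1) = 6/17.
Σ R·P over the event = 2·(2/17) + 8·(2/17) + 9·(2/17) = 38/17.
E[R | S ≤ 1] = (38/17) / (6/17) = 19/3.

19/3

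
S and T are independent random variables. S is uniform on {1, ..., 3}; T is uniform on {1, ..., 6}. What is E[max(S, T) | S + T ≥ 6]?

44/9

Outcomes with S + T ≥ 6: (1,5), (1,6), (2,4), (2,5), (2,6), (3,3), (3,4), (3,5), (3,6), each with probability 1/18.
E[max(S, T) | S + T ≥ 6] = (5 + 6 + 4 + 5 + 6 + 3 + 4 + 5 + 6) / 9 = 44/9.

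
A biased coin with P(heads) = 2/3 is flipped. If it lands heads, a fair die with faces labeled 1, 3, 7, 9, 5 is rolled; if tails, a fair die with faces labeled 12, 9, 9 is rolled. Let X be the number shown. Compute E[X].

E[X | heads] = (1+3+7+9+5)/5 = 5.
E[X | tails] = (12+9+9)/3 = 10.
By the law of total expectation,
E[X] = (2/3)·(5) + (1/3)·(10) = 20/3.

20/3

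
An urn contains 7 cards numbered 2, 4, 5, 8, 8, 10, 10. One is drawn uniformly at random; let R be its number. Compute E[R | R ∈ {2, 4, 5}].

P(R ∈ {2, 4, 5}) = 3/7.
Σ over the event: 2·1/7 + 4·1/7 + 5·1/7 = 11/7.
E[R | R ∈ {2, 4, 5}] = (11/7) / (3/7) = 11/3.

11/3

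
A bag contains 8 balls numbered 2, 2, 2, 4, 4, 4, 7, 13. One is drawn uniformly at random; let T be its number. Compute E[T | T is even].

3

P(T is even) = 3/4.
Σ over the event: 2·3/8 + 4·3/8 = 9/4.
E[T | T is even] = (9/4) / (3/4) = 3.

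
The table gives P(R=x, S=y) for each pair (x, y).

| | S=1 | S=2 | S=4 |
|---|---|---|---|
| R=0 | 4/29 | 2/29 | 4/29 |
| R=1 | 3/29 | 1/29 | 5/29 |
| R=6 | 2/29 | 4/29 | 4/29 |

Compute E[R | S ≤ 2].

5/2

P(S ≤ 2) = 16/29.
Σ R·P over the event = 0·(4/29) + 0·(2/29) + 1·(3/29) + 1·(1/29) + 6·(2/29) + 6·(4/29) = 40/29.
E[R | S ≤ 2] = (40/29) / (16/29) = 5/2.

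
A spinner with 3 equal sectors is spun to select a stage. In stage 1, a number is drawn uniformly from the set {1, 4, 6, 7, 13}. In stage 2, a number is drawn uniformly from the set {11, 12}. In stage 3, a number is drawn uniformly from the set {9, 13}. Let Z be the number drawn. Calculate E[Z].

E[Z | stage 1] = (1+4+6+7+13)/5 = 31/5.
E[Z | stage 2] = (11+12)/2 = 23/2.
E[Z | stage 3] = (9+13)/2 = 11.
E[Z] = (1/3)·(31/5) + (1/3)·(23/2) + (1/3)·(11) = 287/30.

287/30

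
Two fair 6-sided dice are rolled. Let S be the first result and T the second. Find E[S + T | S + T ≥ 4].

244/33

P(S + T ≥ 4) = 11/12.
Summing (S+T)·P(x,y) over outcomes with S + T ≥ 4 gives 61/9.
E[S + T | S + T ≥ 4] = (61/9) / (11/12) = 244/33.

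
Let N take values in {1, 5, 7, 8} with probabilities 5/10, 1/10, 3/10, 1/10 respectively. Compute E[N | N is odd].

31/9

P(N is odd) = 9/10.
Σ over the event: 1·1/2 + 5·1/10 + 7·3/10 = 31/10.
E[N | N is odd] = (31/10) / (9/10) = 31/9.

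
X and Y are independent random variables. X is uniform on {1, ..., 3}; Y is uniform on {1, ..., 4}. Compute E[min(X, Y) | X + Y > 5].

P(X + Y > 5) = 1/4.
Summing min(X,Y)·P(x,y) over outcomes with X + Y > 5 gives 2/3.
E[min(X, Y) | X + Y > 5] = (2/3) / (1/4) = 8/3.

8/3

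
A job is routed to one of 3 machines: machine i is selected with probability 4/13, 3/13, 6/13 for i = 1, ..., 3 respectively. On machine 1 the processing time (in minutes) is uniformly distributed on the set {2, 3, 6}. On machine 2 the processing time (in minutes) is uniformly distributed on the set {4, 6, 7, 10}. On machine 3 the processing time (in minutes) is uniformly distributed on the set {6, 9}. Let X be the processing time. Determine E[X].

959/156

E[X | machine 1] = (2+3+6)/3 = 11/3.
E[X | machine 2] = (4+6+7+10)/4 = 27/4.
E[X | machine 3] = (6+9)/2 = 15/2.
E[X] = (4/13)·(11/3) + (3/13)·(27/4) + (6/13)·(15/2) = 959/156.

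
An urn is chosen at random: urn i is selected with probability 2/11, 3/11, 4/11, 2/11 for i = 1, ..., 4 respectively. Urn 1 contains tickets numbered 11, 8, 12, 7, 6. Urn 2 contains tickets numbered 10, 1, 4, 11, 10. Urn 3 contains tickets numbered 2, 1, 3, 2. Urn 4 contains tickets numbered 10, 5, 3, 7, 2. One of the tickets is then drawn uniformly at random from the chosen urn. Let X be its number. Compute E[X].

58/11

E[X | urn 1] = (11+8+12+7+6)/5 = 44/5.
E[X | urn 2] = (10+1+4+11+10)/5 = 36/5.
E[X | urn 3] = (2+1+3+2)/4 = 2.
E[X | urn 4] = (10+5+3+7+2)/5 = 27/5.
E[X] = (2/11)·(44/5) + (3/11)·(36/5) + (4/11)·(2) + (2/11)·(27/5) = 58/11.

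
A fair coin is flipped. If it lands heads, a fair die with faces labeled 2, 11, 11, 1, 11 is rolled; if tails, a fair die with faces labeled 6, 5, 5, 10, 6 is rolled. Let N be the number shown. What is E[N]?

E[N | heads] = (2+11+11+1+11)/5 = 36/5.
E[N | tails] = (6+5+5+10+6)/5 = 32/5.
E[N] = (1/2)·(36/5) + (1/2)·(32/5) = 34/5.

34/5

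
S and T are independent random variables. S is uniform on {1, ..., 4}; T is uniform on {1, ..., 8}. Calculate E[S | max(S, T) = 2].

P(max(S, T) = 2) = 3/32.
Summing S·P(x,y) over outcomes with max(S, T) = 2 gives 5/32.
E[S | max(S, T) = 2] = (5/32) / (3/32) = 5/3.

5/3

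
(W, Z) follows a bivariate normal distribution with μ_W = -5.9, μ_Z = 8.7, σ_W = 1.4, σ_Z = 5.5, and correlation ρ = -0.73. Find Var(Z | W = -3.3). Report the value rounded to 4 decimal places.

14.1298

Var(Z | W=x) = (1 − ρ²)·σ_Z².
Var(Z | W=-3.3) = (5.5)²·(1 − (-0.73)²) = 30.25·0.4671 = 14.1298.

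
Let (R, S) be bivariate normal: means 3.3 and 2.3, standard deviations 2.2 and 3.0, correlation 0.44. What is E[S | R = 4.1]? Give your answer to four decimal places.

2.7800

The regression of S on R has slope ρ·σ_S/σ_R and passes through (μ_R, μ_S).
E[S | R=4.1] = 2.3 + (0.44)·(3.0/2.2)·(4.1 − (3.3)) = 2.3 + (0.6)·(0.8) = 2.7800.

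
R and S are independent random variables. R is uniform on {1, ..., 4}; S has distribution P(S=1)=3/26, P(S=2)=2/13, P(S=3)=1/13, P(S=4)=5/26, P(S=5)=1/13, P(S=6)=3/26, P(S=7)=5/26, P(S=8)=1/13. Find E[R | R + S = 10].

P(R + S = 10) = 5/52.
Summing R·P(x,y) over outcomes with R + S = 10 gives 31/104.
E[R | R + S = 10] = (31/104) / (5/52) = 31/10.

31/10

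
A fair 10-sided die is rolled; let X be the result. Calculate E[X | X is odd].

5

Given X is odd, X is equally likely to be any of {1, 3, 5, 7, 9}.
E[X | X is odd] = (1 + 3 + 5 + 7 + 9) / 5 = 5.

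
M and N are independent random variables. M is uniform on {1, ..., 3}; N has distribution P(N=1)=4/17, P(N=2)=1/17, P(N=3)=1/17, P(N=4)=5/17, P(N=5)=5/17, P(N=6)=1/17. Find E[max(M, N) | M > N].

23/9

P(M > N) = 3/17.
Summing max(M,N)·P(x,y) over outcomes with M > N gives 23/51.
E[max(M, N) | M > N] = (23/51) / (3/17) = 23/9.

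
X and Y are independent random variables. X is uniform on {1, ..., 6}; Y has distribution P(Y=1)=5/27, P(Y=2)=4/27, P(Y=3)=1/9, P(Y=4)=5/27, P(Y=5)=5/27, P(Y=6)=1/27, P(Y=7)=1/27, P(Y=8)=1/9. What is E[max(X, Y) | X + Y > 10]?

P(X + Y > 10) = 11/81.
Summing max(X,Y)·P(x,y) over outcomes with X + Y > 10 gives 53/54.
E[max(X, Y) | X + Y > 10] = (53/54) / (11/81) = 159/22.

159/22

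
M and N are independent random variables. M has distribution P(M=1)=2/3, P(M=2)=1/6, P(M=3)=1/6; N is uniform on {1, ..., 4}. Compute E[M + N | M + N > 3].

73/15

P(M + N > 3) = 5/8.
Summing (M+N)·P(x,y) over outcomes with M + N > 3 gives 73/24.
E[M + N | M + N > 3] = (73/24) / (5/8) = 73/15.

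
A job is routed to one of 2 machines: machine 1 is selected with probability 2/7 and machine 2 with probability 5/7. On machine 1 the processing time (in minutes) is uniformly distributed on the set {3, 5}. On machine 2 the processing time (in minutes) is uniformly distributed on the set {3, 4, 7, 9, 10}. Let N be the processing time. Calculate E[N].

E[N | machine 1] = (3+5)/2 = 4.
E[N | machine 2] = (3+4+7+9+10)/5 = 33/5.
By the law of total expectation,
E[N] = (2/7)·(4) + (5/7)·(33/5) = 41/7.

41/7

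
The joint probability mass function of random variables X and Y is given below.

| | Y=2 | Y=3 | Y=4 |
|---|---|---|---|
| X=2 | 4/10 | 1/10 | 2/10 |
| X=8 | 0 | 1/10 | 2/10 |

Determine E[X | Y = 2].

P(Y = 2) = 2/5.
Σ X·P over the event = 2·(4/10) = 4/5.
E[X | Y = 2] = (4/5) / (2/5) = 2.

2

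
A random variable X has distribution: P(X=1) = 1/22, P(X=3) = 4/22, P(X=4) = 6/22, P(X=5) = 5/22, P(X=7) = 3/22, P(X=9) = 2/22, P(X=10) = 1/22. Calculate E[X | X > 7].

P(X > 7) = 3/22.
Σ over the event: 9·1/11 + 10·1/22 = 14/11.
E[X | X > 7] = (14/11) / (3/22) = 28/3.

28/3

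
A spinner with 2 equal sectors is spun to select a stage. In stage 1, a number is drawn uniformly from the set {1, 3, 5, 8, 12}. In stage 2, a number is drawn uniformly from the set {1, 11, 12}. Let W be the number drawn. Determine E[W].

E[W | stage 1] = (1+3+5+8+12)/5 = 29/5.
E[W | stage 2] = (1+11+12)/3 = 8.
By the law of total expectation,
E[W] = (1/2)·(29/5) + (1/2)·(8) = 69/10.

69/10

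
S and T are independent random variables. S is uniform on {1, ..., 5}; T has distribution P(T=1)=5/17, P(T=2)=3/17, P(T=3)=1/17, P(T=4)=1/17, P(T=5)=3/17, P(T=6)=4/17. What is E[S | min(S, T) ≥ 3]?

4

P(min(S, T) ≥ 3) = 27/85.
Summing S·P(x,y) over outcomes with min(S, T) ≥ 3 gives 108/85.
E[S | min(S, T) ≥ 3] = (108/85) / (27/85) = 4.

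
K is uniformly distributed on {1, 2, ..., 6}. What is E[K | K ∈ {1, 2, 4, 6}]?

13/4

P(K ∈ {1, 2, 4, 6}) = 2/3.
Σ over the event: 1·1/6 + 2·1/6 + 4·1/6 + 6·1/6 = 13/6.
E[K | K ∈ {1, 2, 4, 6}] = (13/6) / (2/3) = 13/4.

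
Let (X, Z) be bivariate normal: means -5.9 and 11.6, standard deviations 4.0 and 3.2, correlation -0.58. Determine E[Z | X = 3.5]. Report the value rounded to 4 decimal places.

For a bivariate normal, E[Z | X=x] = μ_Z + ρ·(σ_Z/σ_X)·(x − μ_X).
E[Z | X=3.5] = 11.6 + (-0.58)·(3.2/4.0)·(3.5 − (-5.9)) = 11.6 + (-0.464)·(9.4) = 7.2384.

7.2384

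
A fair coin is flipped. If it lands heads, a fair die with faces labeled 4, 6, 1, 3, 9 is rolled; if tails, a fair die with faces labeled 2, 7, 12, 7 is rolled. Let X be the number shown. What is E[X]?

29/5

E[X | heads] = (4+6+1+3+9)/5 = 23/5.
E[X | tails] = (2+7+12+7)/4 = 7.
By the law of total expectation,
E[X] = (1/2)·(23/5) + (1/2)·(7) = 29/5.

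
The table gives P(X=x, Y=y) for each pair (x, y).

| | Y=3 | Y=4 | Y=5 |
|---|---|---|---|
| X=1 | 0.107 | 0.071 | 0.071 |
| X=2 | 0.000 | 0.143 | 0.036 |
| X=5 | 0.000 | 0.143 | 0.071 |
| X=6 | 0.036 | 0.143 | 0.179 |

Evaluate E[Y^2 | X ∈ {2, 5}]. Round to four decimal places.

P(X ∈ {2, 5}) = 0.393.
Σ Y^2·P over the event = 16·(0.143) + 25·(0.036) + 16·(0.143) + 25·(0.071) = 7.251.
E[Y^2 | X ∈ {2, 5}] = (7.251) / (0.393) = 18.4504.

18.4504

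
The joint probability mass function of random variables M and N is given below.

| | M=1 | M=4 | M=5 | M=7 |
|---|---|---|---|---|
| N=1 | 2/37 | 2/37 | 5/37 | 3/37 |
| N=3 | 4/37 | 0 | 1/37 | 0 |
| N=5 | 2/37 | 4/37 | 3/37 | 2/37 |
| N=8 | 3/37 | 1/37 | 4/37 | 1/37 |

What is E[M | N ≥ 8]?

P(N ≥ 8) = 9/37.
Summing M·P(M=x,N=y) over the conditioning event gives 34/37.
E[M | N ≥ 8] = (34/37) / (9/37) = 34/9.

34/9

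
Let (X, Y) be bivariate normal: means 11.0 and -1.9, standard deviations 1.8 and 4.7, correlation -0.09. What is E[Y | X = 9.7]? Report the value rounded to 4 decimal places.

E[Y | X=x] = μ_Y + ρ(σ_Y/σ_X)(x − μ_X) for jointly normal variables.
E[Y | X=9.7] = -1.9 + (-0.09)·(4.7/1.8)·(9.7 − (11.0)) = -1.9 + (-0.235)·(-1.3) = -1.5945.

-1.5945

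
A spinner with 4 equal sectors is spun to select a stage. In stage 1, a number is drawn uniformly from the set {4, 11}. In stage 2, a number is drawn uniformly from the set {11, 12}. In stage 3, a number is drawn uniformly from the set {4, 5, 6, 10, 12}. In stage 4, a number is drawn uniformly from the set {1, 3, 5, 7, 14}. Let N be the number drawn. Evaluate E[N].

E[N | stage 1] = (4+11)/2 = 15/2.
E[N | stage 2] = (11+12)/2 = 23/2.
E[N | stage 3] = (4+5+6+10+12)/5 = 37/5.
E[N | stage 4] = (1+3+5+7+14)/5 = 6.
By the law of total expectation,
E[N] = (1/4)·(15/2) + (1/4)·(23/2) + (1/4)·(37/5) + (1/4)·(6) = 81/10.

81/10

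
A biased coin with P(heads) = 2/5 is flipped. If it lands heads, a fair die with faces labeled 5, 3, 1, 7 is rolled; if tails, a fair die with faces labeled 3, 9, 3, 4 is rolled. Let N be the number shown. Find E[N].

E[N | heads] = (5+3+1+7)/4 = 4.
E[N | tails] = (3+9+3+4)/4 = 19/4.
By the law of total expectation,
E[N] = (2/5)·(4) + (3/5)·(19/4) = 89/20.

89/20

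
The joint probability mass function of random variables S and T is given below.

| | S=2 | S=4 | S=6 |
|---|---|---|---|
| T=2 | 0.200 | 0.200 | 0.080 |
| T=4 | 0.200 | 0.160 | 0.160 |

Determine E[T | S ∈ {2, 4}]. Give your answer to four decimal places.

P(S ∈ {2, 4}) = 0.760.
Σ T·P over the event = 2·(0.200) + 4·(0.200) + 2·(0.200) + 4·(0.160) = 2.240.
E[T | S ∈ {2, 4}] = (2.240) / (0.760) = 2.9474.

2.9474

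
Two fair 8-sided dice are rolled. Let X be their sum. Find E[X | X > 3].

P(X > 3) = 61/64.
E[X | X > 3] = (71/8) / (61/64) = 568/61.

568/61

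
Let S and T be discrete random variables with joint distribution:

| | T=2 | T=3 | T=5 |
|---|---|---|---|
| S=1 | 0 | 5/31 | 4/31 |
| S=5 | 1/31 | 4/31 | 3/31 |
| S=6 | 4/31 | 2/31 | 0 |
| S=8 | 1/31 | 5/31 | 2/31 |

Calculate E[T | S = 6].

P(S = 6) = 6/31.
Σ T·P over the event = 2·(4/31) + 3·(2/31) = 14/31.
E[T | S = 6] = (14/31) / (6/31) = 7/3.

7/3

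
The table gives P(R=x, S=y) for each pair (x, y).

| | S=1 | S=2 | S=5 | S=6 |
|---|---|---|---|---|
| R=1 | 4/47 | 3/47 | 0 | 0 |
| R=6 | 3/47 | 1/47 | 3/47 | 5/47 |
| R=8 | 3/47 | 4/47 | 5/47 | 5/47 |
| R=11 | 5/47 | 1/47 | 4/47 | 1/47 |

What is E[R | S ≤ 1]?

P(S ≤ 1) = 15/47.
Σ R·P over the event = 1·(4/47) + 6·(3/47) + 8·(3/47) + 11·(5/47) = 101/47.
E[R | S ≤ 1] = (101/47) / (15/47) = 101/15.

101/15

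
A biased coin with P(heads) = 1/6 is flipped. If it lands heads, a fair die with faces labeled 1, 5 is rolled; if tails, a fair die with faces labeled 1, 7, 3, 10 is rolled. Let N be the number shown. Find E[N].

E[N | heads] = (1+5)/2 = 3.
E[N | tails] = (1+7+3+10)/4 = 21/4.
By the law of total expectation,
E[N] = (1/6)·(3) + (5/6)·(21/4) = 39/8.

39/8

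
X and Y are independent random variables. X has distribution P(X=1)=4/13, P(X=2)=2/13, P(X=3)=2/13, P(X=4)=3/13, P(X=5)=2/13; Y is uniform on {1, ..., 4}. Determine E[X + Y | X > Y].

P(X > Y) = 23/52.
Summing (X+Y)·P(x,y) over outcomes with X > Y gives 69/26.
E[X + Y | X > Y] = (69/26) / (23/52) = 6.

6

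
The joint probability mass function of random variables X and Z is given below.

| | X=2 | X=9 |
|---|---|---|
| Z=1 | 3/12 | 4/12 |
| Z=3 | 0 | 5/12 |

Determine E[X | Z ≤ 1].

6

P(Z ≤ 1) = 7/12.
Summing X·P(X=x,Z=y) over the conditioning event gives 7/2.
E[X | Z ≤ 1] = (7/2) / (7/12) = 6.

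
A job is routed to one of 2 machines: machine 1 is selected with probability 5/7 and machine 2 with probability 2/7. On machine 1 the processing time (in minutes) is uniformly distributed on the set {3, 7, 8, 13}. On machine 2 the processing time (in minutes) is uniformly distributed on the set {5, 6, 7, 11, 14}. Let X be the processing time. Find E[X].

1119/140

E[X | machine 1] = (3+7+8+13)/4 = 31/4.
E[X | machine 2] = (5+6+7+11+14)/5 = 43/5.
By the law of total expectation,
E[X] = (5/7)·(31/4) + (2/7)·(43/5) = 1119/140.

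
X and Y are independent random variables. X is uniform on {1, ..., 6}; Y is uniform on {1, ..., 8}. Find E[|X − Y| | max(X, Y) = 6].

P(max(X, Y) = 6) = 11/48.
Summing |X−Y|·P(x,y) over outcomes with max(X, Y) = 6 gives 5/8.
E[|X − Y| | max(X, Y) = 6] = (5/8) / (11/48) = 30/11.

30/11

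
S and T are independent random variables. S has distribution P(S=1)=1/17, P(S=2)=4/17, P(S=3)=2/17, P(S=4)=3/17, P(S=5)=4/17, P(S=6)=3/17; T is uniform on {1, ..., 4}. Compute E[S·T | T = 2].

P(T = 2) = 1/4.
Summing ST·P(x,y) over outcomes with T = 2 gives 65/34.
E[S·T | T = 2] = (65/34) / (1/4) = 130/17.

130/17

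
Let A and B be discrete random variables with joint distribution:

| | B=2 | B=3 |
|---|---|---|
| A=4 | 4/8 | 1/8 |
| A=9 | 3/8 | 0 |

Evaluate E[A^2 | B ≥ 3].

16

P(B ≥ 3) = 1/8.
Σ A^2·P over the event = 16·(1/8) = 2.
E[A^2 | B ≥ 3] = (2) / (1/8) = 16.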